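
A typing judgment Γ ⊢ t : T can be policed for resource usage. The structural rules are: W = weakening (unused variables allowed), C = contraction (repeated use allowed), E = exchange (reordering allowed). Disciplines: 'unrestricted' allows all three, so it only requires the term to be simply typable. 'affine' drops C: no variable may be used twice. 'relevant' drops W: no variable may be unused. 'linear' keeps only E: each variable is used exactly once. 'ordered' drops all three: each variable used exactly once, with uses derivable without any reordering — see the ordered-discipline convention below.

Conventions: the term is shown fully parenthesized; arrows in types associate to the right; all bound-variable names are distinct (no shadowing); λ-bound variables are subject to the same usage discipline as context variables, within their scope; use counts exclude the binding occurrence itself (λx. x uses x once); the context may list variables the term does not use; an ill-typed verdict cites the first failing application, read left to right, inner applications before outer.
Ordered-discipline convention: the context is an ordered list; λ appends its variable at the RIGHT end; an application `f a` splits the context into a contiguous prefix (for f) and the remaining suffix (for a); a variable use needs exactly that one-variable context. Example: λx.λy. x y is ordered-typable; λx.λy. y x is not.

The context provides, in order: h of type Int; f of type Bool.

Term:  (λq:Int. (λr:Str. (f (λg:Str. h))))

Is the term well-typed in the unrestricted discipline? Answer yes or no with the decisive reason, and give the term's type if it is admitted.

no — fails simple typing
variable uses: h: 1; f: 1; q (λ-bound): 0; r (λ-bound): 0; g (λ-bound): 0
order of uses: f, h
typing: ill-typed: can't apply a value of type Bool
all disciplines: ordered ✗ · linear ✗ · affine ✗ · relevant ✗ · unrestricted ✗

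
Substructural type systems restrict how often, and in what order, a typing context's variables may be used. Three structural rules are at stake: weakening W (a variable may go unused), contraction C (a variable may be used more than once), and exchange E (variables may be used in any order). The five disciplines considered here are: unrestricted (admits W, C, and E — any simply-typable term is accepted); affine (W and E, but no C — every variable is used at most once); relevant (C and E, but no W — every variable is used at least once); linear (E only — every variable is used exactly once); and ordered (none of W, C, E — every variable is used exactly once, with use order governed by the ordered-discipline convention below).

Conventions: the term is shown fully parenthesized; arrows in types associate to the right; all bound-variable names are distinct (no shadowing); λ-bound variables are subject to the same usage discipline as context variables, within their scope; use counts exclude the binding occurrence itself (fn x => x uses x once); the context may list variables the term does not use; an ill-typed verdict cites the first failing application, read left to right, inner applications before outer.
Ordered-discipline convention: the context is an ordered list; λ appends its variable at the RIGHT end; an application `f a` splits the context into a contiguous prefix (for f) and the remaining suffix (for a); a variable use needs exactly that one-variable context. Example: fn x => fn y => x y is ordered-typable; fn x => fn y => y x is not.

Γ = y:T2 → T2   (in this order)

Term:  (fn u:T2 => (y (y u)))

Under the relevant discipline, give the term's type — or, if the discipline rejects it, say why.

term : T2 → T2
variable uses: y=2, u [bound]=1
order of uses: y, y, u
typing: ✓ — T2 → T2
across the five disciplines: ordered ✗ | linear ✗ | affine ✗ | relevant ✓ | unrestricted ✓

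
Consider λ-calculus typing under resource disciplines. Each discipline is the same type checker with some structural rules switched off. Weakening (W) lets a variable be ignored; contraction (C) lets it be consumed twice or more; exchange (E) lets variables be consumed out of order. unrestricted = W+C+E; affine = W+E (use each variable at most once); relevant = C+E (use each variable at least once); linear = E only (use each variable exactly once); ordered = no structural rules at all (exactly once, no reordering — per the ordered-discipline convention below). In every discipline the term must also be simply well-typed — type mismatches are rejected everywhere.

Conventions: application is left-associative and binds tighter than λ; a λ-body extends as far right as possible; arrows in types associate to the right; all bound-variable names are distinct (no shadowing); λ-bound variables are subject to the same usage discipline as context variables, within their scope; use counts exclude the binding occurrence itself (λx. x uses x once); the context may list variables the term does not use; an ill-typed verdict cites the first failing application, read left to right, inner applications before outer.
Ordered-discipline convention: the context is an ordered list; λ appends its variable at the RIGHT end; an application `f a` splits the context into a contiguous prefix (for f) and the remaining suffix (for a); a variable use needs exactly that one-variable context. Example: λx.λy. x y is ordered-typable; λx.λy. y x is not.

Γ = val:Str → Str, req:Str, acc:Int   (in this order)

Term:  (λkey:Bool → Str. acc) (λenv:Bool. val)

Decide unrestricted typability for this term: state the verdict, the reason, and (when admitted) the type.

no — fails simple typing
variable uses: val: 1; req: 0; acc: 1; key (λ-bound): 0; env (λ-bound): 0
left-to-right use order: acc, val
typing: ill-typed: an argument Bool → Str → Str mismatches the expected Bool → Str
summary: ordered ✗; linear ✗; affine ✗; relevant ✗; unrestricted ✗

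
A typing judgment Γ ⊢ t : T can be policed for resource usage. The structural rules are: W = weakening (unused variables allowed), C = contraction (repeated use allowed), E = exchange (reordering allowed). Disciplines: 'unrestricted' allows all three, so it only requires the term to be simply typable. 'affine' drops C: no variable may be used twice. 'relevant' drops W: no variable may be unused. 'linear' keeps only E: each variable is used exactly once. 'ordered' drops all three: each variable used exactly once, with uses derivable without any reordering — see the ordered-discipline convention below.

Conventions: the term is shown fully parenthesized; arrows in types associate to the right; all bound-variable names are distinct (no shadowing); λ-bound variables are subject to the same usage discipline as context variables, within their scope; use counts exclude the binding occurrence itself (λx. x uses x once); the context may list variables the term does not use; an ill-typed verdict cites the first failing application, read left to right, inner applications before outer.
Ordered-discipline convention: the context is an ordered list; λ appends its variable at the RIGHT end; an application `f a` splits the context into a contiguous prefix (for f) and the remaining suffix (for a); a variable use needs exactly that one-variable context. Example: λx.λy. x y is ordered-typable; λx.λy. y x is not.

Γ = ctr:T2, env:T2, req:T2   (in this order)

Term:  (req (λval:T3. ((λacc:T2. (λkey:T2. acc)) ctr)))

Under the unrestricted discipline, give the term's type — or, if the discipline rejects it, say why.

not well-typed under unrestricted — the type mismatch rejects it
counts: ctr=1, env=0, req=1, val (bound)=0, acc (bound)=1, key (bound)=0
use order (left to right): req, acc, ctr
typing: ill-typed: can't apply a value of type T2
per-discipline verdicts: ordered ✗, linear ✗, affine ✗, relevant ✗, unrestricted ✗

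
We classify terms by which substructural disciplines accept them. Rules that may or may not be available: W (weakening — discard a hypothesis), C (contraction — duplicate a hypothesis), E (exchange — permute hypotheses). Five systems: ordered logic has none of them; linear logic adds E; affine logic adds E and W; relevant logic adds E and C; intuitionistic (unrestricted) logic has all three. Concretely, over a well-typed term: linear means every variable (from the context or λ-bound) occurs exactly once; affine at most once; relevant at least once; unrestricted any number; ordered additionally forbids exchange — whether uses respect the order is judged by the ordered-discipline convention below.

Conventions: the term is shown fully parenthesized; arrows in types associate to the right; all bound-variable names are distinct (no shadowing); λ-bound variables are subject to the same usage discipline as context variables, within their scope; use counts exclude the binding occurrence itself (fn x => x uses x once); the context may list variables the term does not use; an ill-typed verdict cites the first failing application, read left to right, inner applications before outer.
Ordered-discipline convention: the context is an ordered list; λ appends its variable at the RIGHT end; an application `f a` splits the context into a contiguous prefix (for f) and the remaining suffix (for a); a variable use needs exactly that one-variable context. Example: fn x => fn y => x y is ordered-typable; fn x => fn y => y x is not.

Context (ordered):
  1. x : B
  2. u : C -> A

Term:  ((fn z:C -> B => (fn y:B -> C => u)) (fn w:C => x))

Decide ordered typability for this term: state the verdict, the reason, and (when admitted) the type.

no — unused: z, y, w — weakening required
usage: x=1; u=1; z (bound)=0; y (bound)=0; w (bound)=0
uses in reading order: u, x
typing: ✓ — (B -> C) -> C -> A
across the five disciplines: ordered ✗; linear ✗; affine ✓; relevant ✗; unrestricted ✓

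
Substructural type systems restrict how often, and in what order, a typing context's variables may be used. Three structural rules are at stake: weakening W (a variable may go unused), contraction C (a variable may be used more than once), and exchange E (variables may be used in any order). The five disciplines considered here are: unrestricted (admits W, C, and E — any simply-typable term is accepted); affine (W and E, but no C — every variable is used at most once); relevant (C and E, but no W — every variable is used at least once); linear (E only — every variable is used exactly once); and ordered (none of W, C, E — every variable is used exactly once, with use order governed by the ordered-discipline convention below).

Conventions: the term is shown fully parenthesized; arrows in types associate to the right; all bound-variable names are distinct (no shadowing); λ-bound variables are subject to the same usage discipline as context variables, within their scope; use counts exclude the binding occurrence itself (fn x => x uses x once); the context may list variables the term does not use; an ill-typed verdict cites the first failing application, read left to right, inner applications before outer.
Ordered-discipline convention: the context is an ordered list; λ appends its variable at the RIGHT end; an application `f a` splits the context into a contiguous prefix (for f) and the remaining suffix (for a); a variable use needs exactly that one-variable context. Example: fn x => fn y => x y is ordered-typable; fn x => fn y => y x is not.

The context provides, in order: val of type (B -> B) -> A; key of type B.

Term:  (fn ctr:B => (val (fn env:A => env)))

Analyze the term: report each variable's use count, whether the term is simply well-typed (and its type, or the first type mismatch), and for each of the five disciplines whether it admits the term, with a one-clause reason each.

usage: val: 1×, key: 0×, ctr (bound): 0×, env (bound): 1×
order of uses: val, env
typing: ill-typed: argument of type A -> A where B -> B is required
ordered: ✗ — a type mismatch blocks all five
linear: ✗ — the type mismatch rejects it
affine: ✗ — not simply typable
relevant: ✗ — fails simple typing
unrestricted: ✗ — a type mismatch blocks all five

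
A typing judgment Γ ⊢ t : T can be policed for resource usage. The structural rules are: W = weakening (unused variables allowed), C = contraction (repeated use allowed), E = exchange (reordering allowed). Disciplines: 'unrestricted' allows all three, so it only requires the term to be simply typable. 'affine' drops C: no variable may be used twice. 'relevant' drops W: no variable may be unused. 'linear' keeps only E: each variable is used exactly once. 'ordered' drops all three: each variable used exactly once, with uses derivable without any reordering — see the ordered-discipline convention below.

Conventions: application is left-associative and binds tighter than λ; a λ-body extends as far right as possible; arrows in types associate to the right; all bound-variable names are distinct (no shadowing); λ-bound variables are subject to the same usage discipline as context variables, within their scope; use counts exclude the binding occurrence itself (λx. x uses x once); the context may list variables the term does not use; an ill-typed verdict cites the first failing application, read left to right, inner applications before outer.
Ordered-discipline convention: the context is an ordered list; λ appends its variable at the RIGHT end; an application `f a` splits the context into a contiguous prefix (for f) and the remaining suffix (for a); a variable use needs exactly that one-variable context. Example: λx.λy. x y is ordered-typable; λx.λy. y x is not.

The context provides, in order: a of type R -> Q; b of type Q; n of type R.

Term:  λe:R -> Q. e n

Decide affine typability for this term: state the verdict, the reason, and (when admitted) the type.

yes — no duplicate uses among a, b, n, e; term : (R -> Q) -> Q
variable uses: a=0; b=0; n=1; e (bound)=1
order of uses: e, n
typing: the term checks, with type (R -> Q) -> Q
per-discipline verdicts: ordered ✗ | linear ✗ | affine ✓ | relevant ✗ | unrestricted ✓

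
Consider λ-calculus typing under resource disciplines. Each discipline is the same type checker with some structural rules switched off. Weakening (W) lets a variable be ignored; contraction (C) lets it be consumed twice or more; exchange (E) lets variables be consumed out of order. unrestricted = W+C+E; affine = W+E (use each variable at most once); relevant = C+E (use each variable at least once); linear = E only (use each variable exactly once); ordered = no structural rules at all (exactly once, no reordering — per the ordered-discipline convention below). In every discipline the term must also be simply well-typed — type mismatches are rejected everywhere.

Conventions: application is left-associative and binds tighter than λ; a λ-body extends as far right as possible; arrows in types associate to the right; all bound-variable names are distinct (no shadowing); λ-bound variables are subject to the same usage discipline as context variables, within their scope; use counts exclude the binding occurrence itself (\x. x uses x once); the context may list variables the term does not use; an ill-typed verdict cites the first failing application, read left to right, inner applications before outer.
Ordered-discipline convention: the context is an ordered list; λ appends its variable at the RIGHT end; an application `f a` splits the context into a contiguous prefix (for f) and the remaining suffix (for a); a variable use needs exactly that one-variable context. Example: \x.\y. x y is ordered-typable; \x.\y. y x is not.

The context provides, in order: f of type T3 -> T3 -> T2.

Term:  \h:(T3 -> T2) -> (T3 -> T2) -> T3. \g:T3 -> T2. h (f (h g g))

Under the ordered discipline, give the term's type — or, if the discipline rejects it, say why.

not well-typed under ordered — uses contraction: h ×2, g ×2
use counts: f ×1; h (λ-bound) ×2; g (λ-bound) ×2
uses in reading order: h, f, h, g, g
typing: ✓ — ((T3 -> T2) -> (T3 -> T2) -> T3) -> (T3 -> T2) -> (T3 -> T2) -> T3
all disciplines: ordered ✗ | linear ✗ | affine ✗ | relevant ✓ | unrestricted ✓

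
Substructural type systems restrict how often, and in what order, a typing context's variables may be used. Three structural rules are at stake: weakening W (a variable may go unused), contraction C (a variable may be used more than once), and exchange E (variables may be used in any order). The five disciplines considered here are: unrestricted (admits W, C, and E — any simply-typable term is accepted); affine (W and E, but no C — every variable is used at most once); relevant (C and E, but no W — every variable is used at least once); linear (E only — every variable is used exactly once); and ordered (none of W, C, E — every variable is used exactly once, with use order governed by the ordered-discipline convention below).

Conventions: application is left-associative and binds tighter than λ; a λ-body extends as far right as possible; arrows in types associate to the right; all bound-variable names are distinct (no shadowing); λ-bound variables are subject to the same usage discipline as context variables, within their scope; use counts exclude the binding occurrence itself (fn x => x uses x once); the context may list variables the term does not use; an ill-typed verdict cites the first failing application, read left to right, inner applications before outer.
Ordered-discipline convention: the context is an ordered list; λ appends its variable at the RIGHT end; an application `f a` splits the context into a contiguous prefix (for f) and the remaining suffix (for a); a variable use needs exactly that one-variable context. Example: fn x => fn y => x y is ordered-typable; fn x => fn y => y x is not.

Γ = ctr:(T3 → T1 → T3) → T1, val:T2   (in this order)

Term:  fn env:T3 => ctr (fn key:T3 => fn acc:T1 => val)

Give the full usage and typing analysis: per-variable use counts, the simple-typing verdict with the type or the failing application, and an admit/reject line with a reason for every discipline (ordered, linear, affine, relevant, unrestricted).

use counts: ctr ×1; val ×1; env (λ-bound) ×0; key (λ-bound) ×0; acc (λ-bound) ×0
use order (left to right): ctr, val
typing: ill-typed: argument of type T3 → T1 → T2 where T3 → T1 → T3 is required
ordered: ✗ — fails simple typing
linear: ✗ — a type mismatch blocks all five
affine: ✗ — the type mismatch rejects it
relevant: ✗ — not simply typable
unrestricted: ✗ — fails simple typing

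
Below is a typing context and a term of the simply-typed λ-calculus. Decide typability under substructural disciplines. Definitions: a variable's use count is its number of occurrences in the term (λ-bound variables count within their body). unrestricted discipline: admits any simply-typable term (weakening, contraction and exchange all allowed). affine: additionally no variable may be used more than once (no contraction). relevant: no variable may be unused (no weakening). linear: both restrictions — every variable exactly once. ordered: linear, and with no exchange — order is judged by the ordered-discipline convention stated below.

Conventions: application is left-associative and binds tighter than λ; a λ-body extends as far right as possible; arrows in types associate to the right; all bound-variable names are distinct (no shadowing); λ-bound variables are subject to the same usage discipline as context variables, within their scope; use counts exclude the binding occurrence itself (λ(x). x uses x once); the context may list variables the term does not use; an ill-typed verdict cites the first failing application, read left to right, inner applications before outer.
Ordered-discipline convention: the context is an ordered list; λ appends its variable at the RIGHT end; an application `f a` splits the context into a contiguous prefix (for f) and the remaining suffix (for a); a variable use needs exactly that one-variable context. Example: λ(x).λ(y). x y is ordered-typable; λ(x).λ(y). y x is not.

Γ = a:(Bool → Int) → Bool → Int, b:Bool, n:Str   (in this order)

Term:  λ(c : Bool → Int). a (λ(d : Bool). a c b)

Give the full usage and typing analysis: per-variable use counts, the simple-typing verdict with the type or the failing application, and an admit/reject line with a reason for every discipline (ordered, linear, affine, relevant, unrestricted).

usage: a=2, b=1, n=0, c [bound]=1, d [bound]=0
order of uses: a, a, c, b
typing: the term checks, with type (Bool → Int) → Bool → Int
ordered ✗ (needs contraction — a ×2; n, d left unused)
linear ✗ (needs contraction — a ×2; n, d left unused)
affine ✗ (needs contraction — a ×2)
relevant ✗ (n, d left unused)
unrestricted ✓ (well-typed at (Bool → Int) → Bool → Int; no restrictions here)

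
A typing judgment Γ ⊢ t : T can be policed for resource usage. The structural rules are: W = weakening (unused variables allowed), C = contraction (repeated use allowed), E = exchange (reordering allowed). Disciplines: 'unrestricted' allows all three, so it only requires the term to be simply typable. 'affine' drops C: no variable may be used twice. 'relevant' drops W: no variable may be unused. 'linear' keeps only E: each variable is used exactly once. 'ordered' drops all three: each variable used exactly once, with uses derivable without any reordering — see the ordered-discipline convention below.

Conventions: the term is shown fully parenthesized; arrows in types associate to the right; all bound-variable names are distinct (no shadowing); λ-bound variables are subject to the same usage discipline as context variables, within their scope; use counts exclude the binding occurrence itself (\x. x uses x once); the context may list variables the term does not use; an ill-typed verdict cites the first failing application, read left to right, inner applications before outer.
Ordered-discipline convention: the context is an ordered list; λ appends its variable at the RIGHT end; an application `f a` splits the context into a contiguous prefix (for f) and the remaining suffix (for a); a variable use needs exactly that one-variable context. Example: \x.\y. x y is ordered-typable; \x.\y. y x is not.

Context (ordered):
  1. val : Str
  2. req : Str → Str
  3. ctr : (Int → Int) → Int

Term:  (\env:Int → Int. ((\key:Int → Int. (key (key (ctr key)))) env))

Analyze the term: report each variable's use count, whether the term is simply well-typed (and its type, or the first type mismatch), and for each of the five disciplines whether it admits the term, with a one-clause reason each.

variable uses: val: 0×, req: 0×, ctr: 1×, env (bound): 1×, key (bound): 3×
order of uses: key, key, ctr, key, env
typing: well-typed at (Int → Int) → Int
ordered: ✗, repeated use of key ×3; val, req left unused
linear: ✗, repeated use of key ×3; val, req left unused
affine: ✗, repeated use of key ×3
relevant: ✗, val, req left unused
unrestricted: ✓, simply typable at (Int → Int) → Int; W, C, E all held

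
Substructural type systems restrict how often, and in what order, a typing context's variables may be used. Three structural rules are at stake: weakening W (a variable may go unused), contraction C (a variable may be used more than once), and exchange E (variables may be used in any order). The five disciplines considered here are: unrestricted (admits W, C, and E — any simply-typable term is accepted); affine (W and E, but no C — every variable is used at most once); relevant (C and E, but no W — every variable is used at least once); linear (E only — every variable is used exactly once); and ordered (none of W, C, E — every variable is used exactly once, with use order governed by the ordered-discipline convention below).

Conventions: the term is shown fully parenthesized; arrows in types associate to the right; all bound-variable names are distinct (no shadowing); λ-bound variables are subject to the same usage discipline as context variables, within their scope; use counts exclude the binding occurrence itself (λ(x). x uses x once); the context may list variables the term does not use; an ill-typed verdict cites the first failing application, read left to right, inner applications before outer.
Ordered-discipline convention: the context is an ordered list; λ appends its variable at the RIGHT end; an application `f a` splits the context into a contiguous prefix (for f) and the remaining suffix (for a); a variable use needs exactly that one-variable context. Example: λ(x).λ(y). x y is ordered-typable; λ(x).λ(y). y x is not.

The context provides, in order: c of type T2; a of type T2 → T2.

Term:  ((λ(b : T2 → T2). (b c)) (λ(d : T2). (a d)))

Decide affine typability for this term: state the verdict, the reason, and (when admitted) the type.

yes — c, a, b, d: no repeats, contraction unneeded; term : T2
usage: c: 1×, a: 1×, b (bound): 1×, d (bound): 1×
left-to-right use order: b, c, a, d
typing: the term checks, with type T2
across the five disciplines: ordered ✗; linear ✓; affine ✓; relevant ✓; unrestricted ✓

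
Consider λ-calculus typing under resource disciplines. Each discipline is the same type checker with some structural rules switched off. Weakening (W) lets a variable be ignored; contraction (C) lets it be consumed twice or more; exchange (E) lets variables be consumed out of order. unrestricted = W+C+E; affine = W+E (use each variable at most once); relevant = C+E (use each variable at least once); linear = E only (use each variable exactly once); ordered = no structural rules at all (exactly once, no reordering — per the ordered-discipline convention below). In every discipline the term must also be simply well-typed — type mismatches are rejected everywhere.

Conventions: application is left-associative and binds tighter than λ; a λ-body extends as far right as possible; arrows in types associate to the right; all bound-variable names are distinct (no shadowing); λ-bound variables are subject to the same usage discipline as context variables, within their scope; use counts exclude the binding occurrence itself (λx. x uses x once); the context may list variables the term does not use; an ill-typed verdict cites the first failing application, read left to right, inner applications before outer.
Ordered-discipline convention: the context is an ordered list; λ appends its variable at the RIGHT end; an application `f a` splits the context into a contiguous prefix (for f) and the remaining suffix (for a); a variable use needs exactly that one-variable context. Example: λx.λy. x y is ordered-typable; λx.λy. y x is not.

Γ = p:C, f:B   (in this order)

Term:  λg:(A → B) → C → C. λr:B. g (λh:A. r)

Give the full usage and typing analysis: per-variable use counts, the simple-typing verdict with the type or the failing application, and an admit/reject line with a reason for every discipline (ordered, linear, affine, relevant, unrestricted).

use counts: p ×0, f ×0, g (bound) ×1, r (bound) ×1, h (bound) ×0
use order (left to right): g, r
typing: well-typed at ((A → B) → C → C) → B → C → C
ordered: ✗, needs weakening: p, f, h unused
linear: ✗, needs weakening: p, f, h unused
affine: ✓, at most one use each (p, f, g, r, h)
relevant: ✗, needs weakening: p, f, h unused
unrestricted: ✓, typability at ((A → B) → C → C) → B → C → C is all that's needed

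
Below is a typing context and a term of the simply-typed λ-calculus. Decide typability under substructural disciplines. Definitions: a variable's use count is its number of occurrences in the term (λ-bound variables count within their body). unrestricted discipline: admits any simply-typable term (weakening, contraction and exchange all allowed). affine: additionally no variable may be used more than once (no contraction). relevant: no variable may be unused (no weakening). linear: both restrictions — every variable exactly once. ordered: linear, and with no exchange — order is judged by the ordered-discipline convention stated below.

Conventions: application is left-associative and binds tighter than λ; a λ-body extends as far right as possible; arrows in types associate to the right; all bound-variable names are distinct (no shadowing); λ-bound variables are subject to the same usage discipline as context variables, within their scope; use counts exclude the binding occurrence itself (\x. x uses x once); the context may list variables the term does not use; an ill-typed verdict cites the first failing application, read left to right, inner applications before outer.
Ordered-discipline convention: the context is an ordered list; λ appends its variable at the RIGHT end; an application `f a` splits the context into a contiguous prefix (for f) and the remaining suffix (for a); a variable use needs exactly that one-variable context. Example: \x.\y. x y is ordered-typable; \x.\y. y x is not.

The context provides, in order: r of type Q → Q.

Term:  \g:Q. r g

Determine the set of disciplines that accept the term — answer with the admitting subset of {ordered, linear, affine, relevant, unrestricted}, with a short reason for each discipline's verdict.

admitted by: ordered, linear, affine, relevant, unrestricted
usage: r=1; g (λ-bound)=1
left-to-right use order: r, g
typing: the term checks, with type Q → Q
ordered: ✓, r, g once each; derivable with no W/C/E
linear: ✓, exactly-once usage across r, g
affine: ✓, no duplicate uses among r, g
relevant: ✓, every one of r, g appears
unrestricted: ✓, well-typed at Q → Q; no restrictions here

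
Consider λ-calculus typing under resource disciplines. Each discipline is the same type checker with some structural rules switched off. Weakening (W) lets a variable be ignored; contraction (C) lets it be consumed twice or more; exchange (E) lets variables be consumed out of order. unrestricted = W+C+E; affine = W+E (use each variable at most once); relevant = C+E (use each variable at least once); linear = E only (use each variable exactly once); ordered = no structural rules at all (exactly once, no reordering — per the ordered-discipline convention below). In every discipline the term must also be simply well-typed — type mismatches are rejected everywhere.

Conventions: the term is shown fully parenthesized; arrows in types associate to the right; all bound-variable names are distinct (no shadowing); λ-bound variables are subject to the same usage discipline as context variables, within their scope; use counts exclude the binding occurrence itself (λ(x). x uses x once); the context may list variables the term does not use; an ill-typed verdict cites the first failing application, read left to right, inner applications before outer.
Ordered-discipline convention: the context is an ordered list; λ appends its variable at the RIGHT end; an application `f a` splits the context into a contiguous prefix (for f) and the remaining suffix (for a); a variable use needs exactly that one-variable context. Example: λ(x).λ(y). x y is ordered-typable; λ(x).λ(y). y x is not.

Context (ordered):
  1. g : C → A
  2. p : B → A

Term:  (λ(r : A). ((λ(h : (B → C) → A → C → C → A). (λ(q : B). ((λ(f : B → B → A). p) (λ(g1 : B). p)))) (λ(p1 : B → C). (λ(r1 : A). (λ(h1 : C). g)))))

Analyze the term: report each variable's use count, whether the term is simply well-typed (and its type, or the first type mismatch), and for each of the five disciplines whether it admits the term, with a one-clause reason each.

variable uses: g ×1; p ×2; r (λ-bound) ×0; h (λ-bound) ×0; q (λ-bound) ×0; f (λ-bound) ×0; g1 (λ-bound) ×0; p1 (λ-bound) ×0; r1 (λ-bound) ×0; h1 (λ-bound) ×0
uses in reading order: p, p, g
typing: well-typed — term : A → B → B → A
ordered: ✗, needs contraction — p ×2; r, h, q, f, g1, p1, r1, h1 never used (weakening)
linear: ✗, needs contraction — p ×2; r, h, q, f, g1, p1, r1, h1 never used (weakening)
affine: ✗, needs contraction — p ×2
relevant: ✗, r, h, q, f, g1, p1, r1, h1 never used (weakening)
unrestricted: ✓, typability at A → B → B → A is all that's needed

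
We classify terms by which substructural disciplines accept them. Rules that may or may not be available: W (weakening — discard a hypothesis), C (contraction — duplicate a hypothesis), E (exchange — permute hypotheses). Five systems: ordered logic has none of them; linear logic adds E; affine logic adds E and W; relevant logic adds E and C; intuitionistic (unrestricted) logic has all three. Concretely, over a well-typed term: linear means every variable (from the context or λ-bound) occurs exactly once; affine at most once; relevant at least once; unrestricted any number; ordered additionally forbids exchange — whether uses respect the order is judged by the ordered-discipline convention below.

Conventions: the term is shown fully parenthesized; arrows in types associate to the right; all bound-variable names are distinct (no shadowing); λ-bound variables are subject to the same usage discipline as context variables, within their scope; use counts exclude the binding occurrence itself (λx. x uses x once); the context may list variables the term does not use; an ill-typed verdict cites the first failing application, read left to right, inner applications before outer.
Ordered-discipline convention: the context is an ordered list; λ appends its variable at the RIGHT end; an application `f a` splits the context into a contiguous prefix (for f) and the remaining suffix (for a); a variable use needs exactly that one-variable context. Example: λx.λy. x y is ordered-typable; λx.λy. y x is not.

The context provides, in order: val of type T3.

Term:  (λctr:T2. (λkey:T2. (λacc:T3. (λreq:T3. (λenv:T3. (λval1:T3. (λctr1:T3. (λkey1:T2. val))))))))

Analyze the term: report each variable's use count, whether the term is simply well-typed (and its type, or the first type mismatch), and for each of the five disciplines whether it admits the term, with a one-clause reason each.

usage: val ×1; ctr [bound] ×0; key [bound] ×0; acc [bound] ×0; req [bound] ×0; env [bound] ×0; val1 [bound] ×0; ctr1 [bound] ×0; key1 [bound] ×0
order of uses: val
typing: well-typed at T2 -> T2 -> T3 -> T3 -> T3 -> T3 -> T3 -> T2 -> T3
ordered ✗ (unused: ctr, key, acc, req, env, val1, ctr1, key1 — weakening required)
linear ✗ (unused: ctr, key, acc, req, env, val1, ctr1, key1 — weakening required)
affine ✓ (val, ctr, key, acc, req, env, val1, ctr1, key1: no repeats, contraction unneeded)
relevant ✗ (unused: ctr, key, acc, req, env, val1, ctr1, key1 — weakening required)
unrestricted ✓ (typability at T2 -> T2 -> T3 -> T3 -> T3 -> T3 -> T3 -> T2 -> T3 is all that's needed)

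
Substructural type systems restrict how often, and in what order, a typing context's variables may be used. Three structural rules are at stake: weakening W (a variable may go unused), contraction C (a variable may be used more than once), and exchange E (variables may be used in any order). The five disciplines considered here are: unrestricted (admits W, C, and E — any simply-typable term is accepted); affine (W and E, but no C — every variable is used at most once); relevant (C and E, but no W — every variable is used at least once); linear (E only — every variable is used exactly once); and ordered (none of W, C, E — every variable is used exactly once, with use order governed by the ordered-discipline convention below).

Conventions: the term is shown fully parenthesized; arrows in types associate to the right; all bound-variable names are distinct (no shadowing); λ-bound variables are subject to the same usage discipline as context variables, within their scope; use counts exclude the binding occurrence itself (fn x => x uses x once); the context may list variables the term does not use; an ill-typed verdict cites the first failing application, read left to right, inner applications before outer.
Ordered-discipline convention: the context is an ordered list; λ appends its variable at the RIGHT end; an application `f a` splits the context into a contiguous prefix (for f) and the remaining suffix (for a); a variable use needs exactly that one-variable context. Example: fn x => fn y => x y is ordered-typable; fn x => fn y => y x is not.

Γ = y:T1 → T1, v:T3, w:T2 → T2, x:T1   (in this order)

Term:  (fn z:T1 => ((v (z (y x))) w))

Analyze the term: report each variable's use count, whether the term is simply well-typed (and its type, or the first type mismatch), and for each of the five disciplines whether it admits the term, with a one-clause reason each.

usage: y ×1; v ×1; w ×1; x ×1; z (λ-bound) ×1
left-to-right use order: v, z, y, x, w
typing: ill-typed: non-function type T1 applied to an argument
ordered: ✗, the type mismatch rejects it
linear: ✗, not simply typable
affine: ✗, fails simple typing
relevant: ✗, a type mismatch blocks all five
unrestricted: ✗, the type mismatch rejects it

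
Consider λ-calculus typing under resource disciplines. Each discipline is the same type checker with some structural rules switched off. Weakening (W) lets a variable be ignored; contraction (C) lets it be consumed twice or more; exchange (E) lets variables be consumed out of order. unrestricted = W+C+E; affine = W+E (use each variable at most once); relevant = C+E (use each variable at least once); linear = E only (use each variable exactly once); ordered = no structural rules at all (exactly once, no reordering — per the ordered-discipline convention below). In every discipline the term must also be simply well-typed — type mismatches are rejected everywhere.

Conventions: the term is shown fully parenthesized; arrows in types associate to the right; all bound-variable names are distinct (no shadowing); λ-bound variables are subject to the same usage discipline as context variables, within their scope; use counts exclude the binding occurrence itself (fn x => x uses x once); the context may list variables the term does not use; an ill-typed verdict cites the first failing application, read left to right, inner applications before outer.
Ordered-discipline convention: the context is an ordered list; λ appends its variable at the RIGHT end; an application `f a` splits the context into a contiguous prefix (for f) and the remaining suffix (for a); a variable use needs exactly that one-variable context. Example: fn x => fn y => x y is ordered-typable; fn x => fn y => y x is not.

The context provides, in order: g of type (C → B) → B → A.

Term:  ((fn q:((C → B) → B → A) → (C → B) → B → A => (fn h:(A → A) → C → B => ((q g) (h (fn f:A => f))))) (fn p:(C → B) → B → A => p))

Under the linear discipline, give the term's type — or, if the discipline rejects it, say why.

term : ((A → A) → C → B) → B → A
usage: g: 1; q (λ-bound): 1; h (λ-bound): 1; f (λ-bound): 1; p (λ-bound): 1
use order (left to right): q, g, h, f, p
typing: well-typed — term : ((A → A) → C → B) → B → A
summary: ordered ✗ · linear ✓ · affine ✓ · relevant ✓ · unrestricted ✓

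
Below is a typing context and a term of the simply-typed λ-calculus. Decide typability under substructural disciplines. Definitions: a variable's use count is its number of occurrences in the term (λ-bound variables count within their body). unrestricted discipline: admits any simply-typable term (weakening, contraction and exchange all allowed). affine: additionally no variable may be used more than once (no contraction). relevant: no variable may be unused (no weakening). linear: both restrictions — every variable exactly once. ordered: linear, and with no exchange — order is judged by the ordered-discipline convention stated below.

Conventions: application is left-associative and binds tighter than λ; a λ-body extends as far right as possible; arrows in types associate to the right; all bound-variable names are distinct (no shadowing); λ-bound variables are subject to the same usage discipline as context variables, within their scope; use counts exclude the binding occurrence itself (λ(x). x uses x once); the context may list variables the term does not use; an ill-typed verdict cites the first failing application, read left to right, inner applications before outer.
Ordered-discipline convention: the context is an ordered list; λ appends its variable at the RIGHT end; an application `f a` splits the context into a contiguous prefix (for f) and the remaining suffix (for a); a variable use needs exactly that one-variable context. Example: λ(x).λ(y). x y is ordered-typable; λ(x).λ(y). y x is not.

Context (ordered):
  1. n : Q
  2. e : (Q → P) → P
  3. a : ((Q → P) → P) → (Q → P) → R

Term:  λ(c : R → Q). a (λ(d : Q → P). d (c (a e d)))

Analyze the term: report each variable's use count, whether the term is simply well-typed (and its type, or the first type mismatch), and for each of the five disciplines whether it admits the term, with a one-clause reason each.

variable uses: n: 0×; e: 1×; a: 2×; c (λ-bound): 1×; d (λ-bound): 2×
order of uses: a, d, c, a, e, d
typing: the term checks, with type (R → Q) → (Q → P) → R
ordered: ✗, needs contraction — a ×2, d ×2; needs weakening: n unused
linear: ✗, needs contraction — a ×2, d ×2; needs weakening: n unused
affine: ✗, needs contraction — a ×2, d ×2
relevant: ✗, needs weakening: n unused
unrestricted: ✓, simply typable at (R → Q) → (Q → P) → R; W, C, E all held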